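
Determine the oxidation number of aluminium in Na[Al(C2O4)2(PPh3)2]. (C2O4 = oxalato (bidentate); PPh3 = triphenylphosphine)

1 sodium outside the brackets (+1 each) → the complex ion is 1−.
Ligand charges: 2×C2O4 = -4; 2×PPh3 neutral; sum -4.
Al + (-4) = 1− ⇒ Al is +3.

+3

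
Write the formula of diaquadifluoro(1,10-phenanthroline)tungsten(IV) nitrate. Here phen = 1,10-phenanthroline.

[WF2(H2O)2(phen)](NO3)2

Ligands: 2 aqua (H2O, neutral), 2 fluoro (F, -1), 1 1,10-phenanthroline (phen, neutral). Ligand charge sum = -2.
Charge balance with nitrate (-1) requires 1 complex ion per 2 nitrate.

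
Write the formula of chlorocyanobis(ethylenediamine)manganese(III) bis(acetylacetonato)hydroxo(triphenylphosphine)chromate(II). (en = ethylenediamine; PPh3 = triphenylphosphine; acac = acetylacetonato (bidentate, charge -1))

[MnCl(CN)(en)2][Cr(acac)2(OH)(PPh3)]

Cation [Mn…]: ligand charges -2, Mn(III) ⇒ ion charge 1+.
Anion [Cr…]: ligand charges -3, Cr(II) ⇒ ion charge 1−.
One 1+ cation balances one 1− anion.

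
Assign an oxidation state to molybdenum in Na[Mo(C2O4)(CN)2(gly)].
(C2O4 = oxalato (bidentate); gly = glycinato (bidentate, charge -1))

1 sodium outside the brackets (+1 each) → the complex ion is 1−.
Ligand charges: 1×C2O4 = -2; 1×gly = -1; 2×CN = -2; sum -5.
Mo + (-5) = 1− ⇒ Mo is +4.

+4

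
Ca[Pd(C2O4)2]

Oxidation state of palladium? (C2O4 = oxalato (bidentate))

1 calcium outside the brackets (+2 each) → the complex ion is 2−.
Ligand charges: 2×C2O4 = -4; sum -4.
Pd + (-4) = 2− ⇒ Pd is +2.

+2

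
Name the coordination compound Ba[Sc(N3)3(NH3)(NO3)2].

The 1 barium counter-ion carries a total charge of +2, so each complex ion is 2−.
Ligand charges: 2×nitrato (-1 each), 1×ammine (neutral), 3×azido (-1 each); total -5. So Sc + (-5) = 2−, giving Sc = +3.
The complex ion is anionic, so scandium takes the -ate form scandate(III).

barium amminetriazidodinitratoscandate(III)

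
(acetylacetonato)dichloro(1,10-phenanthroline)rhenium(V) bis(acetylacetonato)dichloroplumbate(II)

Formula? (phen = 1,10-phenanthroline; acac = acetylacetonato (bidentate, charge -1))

[Re(acac)Cl2(phen)][Pb(acac)2Cl2]

Cation [Re…]: ligand charges -3, Re(V) ⇒ ion charge 2+.
Anion [Pb…]: ligand charges -4, Pb(II) ⇒ ion charge 2−.
One 2+ cation balances one 2− anion.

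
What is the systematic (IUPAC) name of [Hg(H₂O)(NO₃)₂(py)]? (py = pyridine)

aquadinitrato(pyridine)mercury(II)

There is no counter-ion, so the complex is neutral overall.
Ligand charges: 2×nitrato (-1 each), 1×pyridine (neutral), 1×aqua (neutral); total -2. So Hg + (-2) = 0, giving Hg = +2.
Ligands are named alphabetically: aqua before nitrato before pyridine.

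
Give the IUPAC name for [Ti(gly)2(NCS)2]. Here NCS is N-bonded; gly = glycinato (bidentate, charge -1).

bis(glycinato)diisothiocyanatotitanium(IV)

There is no counter-ion, so the complex is neutral overall.
Ligand charges: 2×isothiocyanato (-1 each), 2×glycinato (-1 each); total -4. So Ti + (-4) = 0, giving Ti = +4.
Ligands are named alphabetically: glycinato before isothiocyanato.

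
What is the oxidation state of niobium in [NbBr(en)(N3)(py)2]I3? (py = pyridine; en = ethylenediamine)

+5

3 iodide outside the brackets (-1 each) → the complex ion is 3+.
Ligand charges: 2×py neutral; 1×N3 = -1; 1×Br = -1; 1×en neutral; sum -2.
Nb + (-2) = 3+ ⇒ Nb is +5.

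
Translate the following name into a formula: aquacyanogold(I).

Ligands: 1 cyano (CN, -1), 1 aqua (H2O, neutral). Ligand charge sum = -1.
With Au in oxidation state +1, the complex ion is [Au...].

[Au(CN)(H2O)]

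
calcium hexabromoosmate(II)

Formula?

Ligands: 6 bromo (Br, -1). Ligand charge sum = -6.
With Os in oxidation state +2, the complex ion is [Os...]^4−.
Charge balance with calcium (+2) requires 1 complex ion per 2 calcium.

Ca2[OsBr6]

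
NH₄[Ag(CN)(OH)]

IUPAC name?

ammonium cyanohydroxoargentate(I)

The 1 ammonium counter-ion carries a total charge of +1, so each complex ion is 1−.
Ligand charges: 1×cyano (-1 each), 1×hydroxo (-1 each); total -2. So Ag + (-2) = 1−, giving Ag = +1.
The complex ion is anionic, so silver takes the -ate form argentate(I).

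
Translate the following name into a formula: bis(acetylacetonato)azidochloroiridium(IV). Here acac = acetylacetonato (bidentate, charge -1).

Ligands: 2 acetylacetonato (acac, -1), 1 azido (N3, -1), 1 chloro (Cl, -1). Ligand charge sum = -4.
With Ir in oxidation state +4, the complex ion is [Ir...].

[Ir(acac)2Cl(N3)]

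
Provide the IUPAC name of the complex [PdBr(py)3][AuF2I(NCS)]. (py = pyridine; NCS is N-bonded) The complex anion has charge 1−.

bromotris(pyridine)palladium(II) difluoroiodoisothiocyanatoaurate(III)

Both ions are complex: the cation is named first with the plain metal name, the anion second with the -ate form; each ion's ligands are alphabetised independently.
The complex anion is given as 1−; its ligand charges sum to -4, so Au = +3.
A 1:1 salt means the cation carries the equal and opposite charge, 1+.
Cation: ligand charges sum to -1; for the ion to be 1+, Pd = +2.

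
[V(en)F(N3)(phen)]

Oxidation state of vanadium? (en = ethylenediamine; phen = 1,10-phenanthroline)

+2

No counter-ion: the bracketed complex is neutral.
Ligand charges: 1×en neutral; 1×N3 = -1; 1×phen neutral; 1×F = -1; sum -2.
V + (-2) = 0 ⇒ V is +2.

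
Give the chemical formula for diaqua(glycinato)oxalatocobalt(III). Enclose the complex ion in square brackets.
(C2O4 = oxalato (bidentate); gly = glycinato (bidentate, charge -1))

Ligands: 1 oxalato (C2O4, -2), 2 aqua (H2O, neutral), 1 glycinato (gly, -1). Ligand charge sum = -3.
With Co in oxidation state +3, the complex ion is [Co...].

[Co(C2O4)(gly)(H2O)2]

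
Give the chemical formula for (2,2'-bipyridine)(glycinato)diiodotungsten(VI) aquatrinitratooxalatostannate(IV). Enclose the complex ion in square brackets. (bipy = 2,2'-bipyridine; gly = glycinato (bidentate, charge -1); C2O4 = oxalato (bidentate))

[W(bipy)(gly)I2][Sn(C2O4)(H2O)(NO3)3]3

Cation [W…]: ligand charges -3, W(VI) ⇒ ion charge 3+.
Anion [Sn…]: ligand charges -5, Sn(IV) ⇒ ion charge 1−.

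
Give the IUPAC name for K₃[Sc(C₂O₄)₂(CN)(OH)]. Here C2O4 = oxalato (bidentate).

potassium cyanohydroxodioxalatoscandate(III)

The 3 potassium counter-ions carry a total charge of +3, so each complex ion is 3−.
Ligand charges: 1×hydroxo (-1 each), 2×oxalato (-2 each), 1×cyano (-1 each); total -6. So Sc + (-6) = 3−, giving Sc = +3.
Ligands are named alphabetically: cyano before hydroxo before oxalato.
The complex ion is anionic, so scandium takes the -ate form scandate(III).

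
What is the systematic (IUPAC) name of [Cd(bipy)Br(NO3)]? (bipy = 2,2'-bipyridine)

(2,2'-bipyridine)bromonitratocadmium(II)

There is no counter-ion, so the complex is neutral overall.
Ligand charges: 1×bromo (-1 each), 1×nitrato (-1 each), 1×2,2'-bipyridine (neutral); total -2. So Cd + (-2) = 0, giving Cd = +2.
Ligands are named alphabetically: bipyridine before bromo before nitrato.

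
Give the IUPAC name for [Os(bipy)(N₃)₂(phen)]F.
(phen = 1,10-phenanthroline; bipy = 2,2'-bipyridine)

The 1 fluoride counter-ion carries a total charge of -1, so each complex ion is 1+.
Ligand charges: 1×1,10-phenanthroline (neutral), 2×azido (-1 each), 1×2,2'-bipyridine (neutral); total -2. So Os + (-2) = 1+, giving Os = +3.
Ligands are named alphabetically: azido before bipyridine before phenanthroline.

diazido(2,2'-bipyridine)(1,10-phenanthroline)osmium(III) fluoride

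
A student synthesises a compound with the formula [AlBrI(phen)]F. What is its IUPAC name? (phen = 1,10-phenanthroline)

The 1 fluoride counter-ion carries a total charge of -1, so each complex ion is 1+.
Ligand charges: 1×iodo (-1 each), 1×bromo (-1 each), 1×1,10-phenanthroline (neutral); total -2. So Al + (-2) = 1+, giving Al = +3.
Ligands are named alphabetically: bromo before iodo before phenanthroline.

bromoiodo(1,10-phenanthroline)aluminium(III) fluoride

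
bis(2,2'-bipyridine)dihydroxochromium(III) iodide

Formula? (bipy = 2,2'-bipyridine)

Ligands: 2 2,2'-bipyridine (bipy, neutral), 2 hydroxo (OH, -1). Ligand charge sum = -2.
Charge balance with iodide (-1) requires 1 complex ion per 1 iodide.

[Cr(bipy)2(OH)2]I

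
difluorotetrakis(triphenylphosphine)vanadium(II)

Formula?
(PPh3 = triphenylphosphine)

Ligands: 4 triphenylphosphine (PPh3, neutral), 2 fluoro (F, -1). Ligand charge sum = -2.
With V in oxidation state +2, the complex ion is [V...].

[VF2(PPh3)4]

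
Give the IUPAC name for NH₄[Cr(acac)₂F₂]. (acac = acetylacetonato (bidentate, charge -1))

The 1 ammonium counter-ion carries a total charge of +1, so each complex ion is 1−.
Ligand charges: 2×acetylacetonato (-1 each), 2×fluoro (-1 each); total -4. So Cr + (-4) = 1−, giving Cr = +3.
The complex ion is anionic, so chromium takes the -ate form chromate(III).

ammonium bis(acetylacetonato)difluorochromate(III)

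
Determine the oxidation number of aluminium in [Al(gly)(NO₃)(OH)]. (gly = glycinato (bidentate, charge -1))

No counter-ion: the bracketed complex is neutral.
Ligand charges: 1×gly = -1; 1×OH = -1; 1×NO3 = -1; sum -3.
Al + (-3) = 0 ⇒ Al is +3.

+3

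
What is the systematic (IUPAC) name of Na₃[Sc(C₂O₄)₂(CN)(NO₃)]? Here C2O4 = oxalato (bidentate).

sodium cyanonitratodioxalatoscandate(III)

The 3 sodium counter-ions carry a total charge of +3, so each complex ion is 3−.
Ligand charges: 1×cyano (-1 each), 2×oxalato (-2 each), 1×nitrato (-1 each); total -6. So Sc + (-6) = 3−, giving Sc = +3.
The complex ion is anionic, so scandium takes the -ate form scandate(III).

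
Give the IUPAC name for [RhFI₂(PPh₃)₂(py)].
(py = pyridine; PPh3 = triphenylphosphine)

fluorodiiodo(pyridine)bis(triphenylphosphine)rhodium(III)

There is no counter-ion, so the complex is neutral overall.
Ligand charges: 2×iodo (-1 each), 1×fluoro (-1 each), 1×pyridine (neutral), 2×triphenylphosphine (neutral); total -3. So Rh + (-3) = 0, giving Rh = +3.
Ligands are named alphabetically: fluoro before iodo before pyridine before triphenylphosphine.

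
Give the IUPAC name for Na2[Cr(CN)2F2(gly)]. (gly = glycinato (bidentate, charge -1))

The 2 sodium counter-ions carry a total charge of +2, so each complex ion is 2−.
Ligand charges: 1×glycinato (-1 each), 2×cyano (-1 each), 2×fluoro (-1 each); total -5. So Cr + (-5) = 2−, giving Cr = +3.
The complex ion is anionic, so chromium takes the -ate form chromate(III).

sodium dicyanodifluoro(glycinato)chromate(III)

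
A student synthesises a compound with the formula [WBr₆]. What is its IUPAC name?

hexabromotungsten(VI)

There is no counter-ion, so the complex is neutral overall.
Ligand charges: 6×bromo (-1 each); total -6. So W + (-6) = 0, giving W = +6.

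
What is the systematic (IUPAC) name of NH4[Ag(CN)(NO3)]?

ammonium cyanonitratoargentate(I)

The 1 ammonium counter-ion carries a total charge of +1, so each complex ion is 1−.
Ligand charges: 1×nitrato (-1 each), 1×cyano (-1 each); total -2. So Ag + (-2) = 1−, giving Ag = +1.
The complex ion is anionic, so silver takes the -ate form argentate(I).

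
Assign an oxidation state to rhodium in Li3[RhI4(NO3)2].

+3

3 lithium outside the brackets (+1 each) → the complex ion is 3−.
Ligand charges: 4×I = -4; 2×NO3 = -2; sum -6.
Rh + (-6) = 3− ⇒ Rh is +3.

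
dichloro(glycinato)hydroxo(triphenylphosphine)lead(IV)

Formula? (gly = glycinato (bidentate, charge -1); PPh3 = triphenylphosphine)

[PbCl2(gly)(OH)(PPh3)]

Ligands: 2 chloro (Cl, -1), 1 glycinato (gly, -1), 1 triphenylphosphine (PPh3, neutral), 1 hydroxo (OH, -1). Ligand charge sum = -4.
With Pb in oxidation state +4, the complex ion is [Pb...].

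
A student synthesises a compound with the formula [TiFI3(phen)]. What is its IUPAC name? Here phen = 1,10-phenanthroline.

There is no counter-ion, so the complex is neutral overall.
Ligand charges: 1×1,10-phenanthroline (neutral), 3×iodo (-1 each), 1×fluoro (-1 each); total -4. So Ti + (-4) = 0, giving Ti = +4.
Ligands are named alphabetically: fluoro before iodo before phenanthroline.

fluorotriiodo(1,10-phenanthroline)titanium(IV)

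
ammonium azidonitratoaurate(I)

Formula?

Ligands: 1 azido (N3, -1), 1 nitrato (NO3, -1). Ligand charge sum = -2.
With Au in oxidation state +1, the complex ion is [Au...]^1−.
Charge balance with ammonium (+1) requires 1 complex ion per 1 ammonium.

NH4[Au(N3)(NO3)]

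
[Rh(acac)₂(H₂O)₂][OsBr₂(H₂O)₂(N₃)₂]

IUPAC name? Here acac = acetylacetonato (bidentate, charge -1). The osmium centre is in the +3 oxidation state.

Both ions are complex: the cation is named first with the plain metal name, the anion second with the -ate form; each ion's ligands are alphabetised independently.
Os is given as +3; the anion's ligand charges sum to -4, so the complex anion is 1−.
A 1:1 salt means the cation carries the equal and opposite charge, 1+.
Cation: ligand charges sum to -2; for the ion to be 1+, Rh = +3.

bis(acetylacetonato)diaquarhodium(III) diaquadiazidodibromoosmate(III)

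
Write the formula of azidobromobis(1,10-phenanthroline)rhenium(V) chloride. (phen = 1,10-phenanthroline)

[ReBr(N3)(phen)2]Cl3

Ligands: 1 azido (N3, -1), 2 1,10-phenanthroline (phen, neutral), 1 bromo (Br, -1). Ligand charge sum = -2.
With Re in oxidation state +5, the complex ion is [Re...]^3+.
Charge balance with chloride (-1) requires 1 complex ion per 3 chloride.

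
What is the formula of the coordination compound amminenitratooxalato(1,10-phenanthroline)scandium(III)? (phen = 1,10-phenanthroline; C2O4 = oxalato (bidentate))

[Sc(C2O4)(NH3)(NO3)(phen)]

Ligands: 1 1,10-phenanthroline (phen, neutral), 1 oxalato (C2O4, -2), 1 ammine (NH3, neutral), 1 nitrato (NO3, -1). Ligand charge sum = -3.
With Sc in oxidation state +3, the complex ion is [Sc...].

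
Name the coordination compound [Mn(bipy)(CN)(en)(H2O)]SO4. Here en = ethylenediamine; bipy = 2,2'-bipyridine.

The 1 sulfate counter-ion carries a total charge of -2, so each complex ion is 2+.
Ligand charges: 1×aqua (neutral), 1×ethylenediamine (neutral), 1×2,2'-bipyridine (neutral), 1×cyano (-1 each); total -1. So Mn + (-1) = 2+, giving Mn = +3.
Ligands are named alphabetically: aqua before bipyridine before cyano before ethylenediamine.

aqua(2,2'-bipyridine)cyano(ethylenediamine)manganese(III) sulfate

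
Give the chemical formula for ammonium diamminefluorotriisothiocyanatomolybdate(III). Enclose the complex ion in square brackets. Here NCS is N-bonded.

Ligands: 3 isothiocyanato (NCS, -1), 2 ammine (NH3, neutral), 1 fluoro (F, -1). Ligand charge sum = -4.
With Mo in oxidation state +3, the complex ion is [Mo...]^1−.
Charge balance with ammonium (+1) requires 1 complex ion per 1 ammonium.

NH4[MoF(NCS)3(NH3)2]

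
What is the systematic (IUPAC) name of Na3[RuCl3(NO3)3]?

The 3 sodium counter-ions carry a total charge of +3, so each complex ion is 3−.
Ligand charges: 3×nitrato (-1 each), 3×chloro (-1 each); total -6. So Ru + (-6) = 3−, giving Ru = +3.
The complex ion is anionic, so ruthenium takes the -ate form ruthenate(III).

sodium trichlorotrinitratoruthenate(III)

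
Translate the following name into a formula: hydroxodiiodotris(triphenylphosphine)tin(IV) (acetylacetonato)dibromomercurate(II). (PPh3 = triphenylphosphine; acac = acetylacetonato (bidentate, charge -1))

[SnI2(OH)(PPh3)3][Hg(acac)Br2]

Cation [Sn…]: ligand charges -3, Sn(IV) ⇒ ion charge 1+.
Anion [Hg…]: ligand charges -3, Hg(II) ⇒ ion charge 1−.
One 1+ cation balances one 1− anion.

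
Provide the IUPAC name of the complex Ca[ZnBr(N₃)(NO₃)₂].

calcium azidobromodinitratozincate(II)

The 1 calcium counter-ion carries a total charge of +2, so each complex ion is 2−.
Ligand charges: 1×bromo (-1 each), 2×nitrato (-1 each), 1×azido (-1 each); total -4. So Zn + (-4) = 2−, giving Zn = +2.
Ligands are named alphabetically: azido before bromo before nitrato.
The complex ion is anionic, so zinc takes the -ate form zincate(II).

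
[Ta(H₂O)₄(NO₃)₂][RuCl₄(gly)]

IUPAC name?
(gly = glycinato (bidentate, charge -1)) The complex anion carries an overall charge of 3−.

tetraaquadinitratotantalum(V) tetrachloro(glycinato)ruthenate(II)

Both ions are complex: the cation is named first with the plain metal name, the anion second with the -ate form; each ion's ligands are alphabetised independently.
The complex anion is given as 3−; its ligand charges sum to -5, so Ru = +2.
A 1:1 salt means the cation carries the equal and opposite charge, 3+.
Cation: ligand charges sum to -2; for the ion to be 3+, Ta = +5.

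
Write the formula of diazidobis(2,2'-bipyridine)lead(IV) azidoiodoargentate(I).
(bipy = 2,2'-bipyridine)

Cation [Pb…]: ligand charges -2, Pb(IV) ⇒ ion charge 2+.
Anion [Ag…]: ligand charges -2, Ag(I) ⇒ ion charge 1−.
One 2+ cation requires 2 of the 1− anion.

[Pb(bipy)2(N3)2][AgI(N3)]2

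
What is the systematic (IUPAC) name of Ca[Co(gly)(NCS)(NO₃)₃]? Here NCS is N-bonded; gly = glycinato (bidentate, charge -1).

calcium (glycinato)isothiocyanatotrinitratocobaltate(III)

The 1 calcium counter-ion carries a total charge of +2, so each complex ion is 2−.
Ligand charges: 1×isothiocyanato (-1 each), 1×glycinato (-1 each), 3×nitrato (-1 each); total -5. So Co + (-5) = 2−, giving Co = +3.
Ligands are named alphabetically: glycinato before isothiocyanato before nitrato.
The complex ion is anionic, so cobalt takes the -ate form cobaltate(III).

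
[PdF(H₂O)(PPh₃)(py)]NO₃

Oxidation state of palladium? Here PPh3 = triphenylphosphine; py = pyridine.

1 nitrate outside the brackets (-1 each) → the complex ion is 1+.
Ligand charges: 1×PPh3 neutral; 1×H2O neutral; 1×py neutral; 1×F = -1; sum -1.
Pd + (-1) = 1+ ⇒ Pd is +2.

+2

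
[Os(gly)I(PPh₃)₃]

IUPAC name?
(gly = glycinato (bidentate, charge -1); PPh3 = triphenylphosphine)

There is no counter-ion, so the complex is neutral overall.
Ligand charges: 1×iodo (-1 each), 1×glycinato (-1 each), 3×triphenylphosphine (neutral); total -2. So Os + (-2) = 0, giving Os = +2.
Ligands are named alphabetically: glycinato before iodo before triphenylphosphine.

(glycinato)iodotris(triphenylphosphine)osmium(II)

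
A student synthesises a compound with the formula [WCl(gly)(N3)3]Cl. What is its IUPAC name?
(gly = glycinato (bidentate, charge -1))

The 1 chloride counter-ion carries a total charge of -1, so each complex ion is 1+.
Ligand charges: 3×azido (-1 each), 1×chloro (-1 each), 1×glycinato (-1 each); total -5. So W + (-5) = 1+, giving W = +6.
Ligands are named alphabetically: azido before chloro before glycinato.

triazidochloro(glycinato)tungsten(VI) chloride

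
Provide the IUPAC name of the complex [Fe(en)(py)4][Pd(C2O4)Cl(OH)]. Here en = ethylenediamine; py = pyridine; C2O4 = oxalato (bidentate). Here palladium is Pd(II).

(ethylenediamine)tetrakis(pyridine)iron(II) chlorohydroxooxalatopalladate(II)

Pd is given as +2; the anion's ligand charges sum to -4, so the complex anion is 2−.
A 1:1 salt means the cation carries the equal and opposite charge, 2+.
Cation: ligand charges sum to 0; for the ion to be 2+, Fe = +2.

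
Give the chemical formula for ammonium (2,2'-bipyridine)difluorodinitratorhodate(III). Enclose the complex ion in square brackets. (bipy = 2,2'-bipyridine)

NH4[Rh(bipy)F2(NO3)2]

Ligands: 2 nitrato (NO3, -1), 2 fluoro (F, -1), 1 2,2'-bipyridine (bipy, neutral). Ligand charge sum = -4.
With Rh in oxidation state +3, the complex ion is [Rh...]^1−.
Charge balance with ammonium (+1) requires 1 complex ion per 1 ammonium.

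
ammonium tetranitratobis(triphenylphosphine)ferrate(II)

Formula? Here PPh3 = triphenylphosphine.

(NH4)2[Fe(NO3)4(PPh3)2]

Ligands: 2 triphenylphosphine (PPh3, neutral), 4 nitrato (NO3, -1). Ligand charge sum = -4.
With Fe in oxidation state +2, the complex ion is [Fe...]^2−.
Charge balance with ammonium (+1) requires 1 complex ion per 2 ammonium.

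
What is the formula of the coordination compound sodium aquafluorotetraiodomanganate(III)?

Ligands: 1 aqua (H2O, neutral), 1 fluoro (F, -1), 4 iodo (I, -1). Ligand charge sum = -5.
With Mn in oxidation state +3, the complex ion is [Mn...]^2−.
Charge balance with sodium (+1) requires 1 complex ion per 2 sodium.

Na2[MnF(H2O)I4]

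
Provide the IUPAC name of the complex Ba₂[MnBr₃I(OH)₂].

The 2 barium counter-ions carry a total charge of +4, so each complex ion is 4−.
Ligand charges: 1×iodo (-1 each), 3×bromo (-1 each), 2×hydroxo (-1 each); total -6. So Mn + (-6) = 4−, giving Mn = +2.
The complex ion is anionic, so manganese takes the -ate form manganate(II).

barium tribromodihydroxoiodomanganate(II)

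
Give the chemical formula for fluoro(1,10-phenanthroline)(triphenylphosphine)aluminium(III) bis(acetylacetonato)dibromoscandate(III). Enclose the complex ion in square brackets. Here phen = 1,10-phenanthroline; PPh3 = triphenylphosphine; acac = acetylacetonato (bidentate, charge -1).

Cation [Al…]: ligand charges -1, Al(III) ⇒ ion charge 2+.
Anion [Sc…]: ligand charges -4, Sc(III) ⇒ ion charge 1−.
One 2+ cation requires 2 of the 1− anion.

[AlF(phen)(PPh3)][Sc(acac)2Br2]2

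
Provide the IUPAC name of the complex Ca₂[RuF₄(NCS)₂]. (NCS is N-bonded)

The 2 calcium counter-ions carry a total charge of +4, so each complex ion is 4−.
Ligand charges: 2×isothiocyanato (-1 each), 4×fluoro (-1 each); total -6. So Ru + (-6) = 4−, giving Ru = +2.
Ligands are named alphabetically: fluoro before isothiocyanato.
The complex ion is anionic, so ruthenium takes the -ate form ruthenate(II).

calcium tetrafluorodiisothiocyanatoruthenate(II)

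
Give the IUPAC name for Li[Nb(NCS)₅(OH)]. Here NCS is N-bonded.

The 1 lithium counter-ion carries a total charge of +1, so each complex ion is 1−.
Ligand charges: 5×isothiocyanato (-1 each), 1×hydroxo (-1 each); total -6. So Nb + (-6) = 1−, giving Nb = +5.
The complex ion is anionic, so niobium takes the -ate form niobate(V).

lithium hydroxopentaisothiocyanatoniobate(V)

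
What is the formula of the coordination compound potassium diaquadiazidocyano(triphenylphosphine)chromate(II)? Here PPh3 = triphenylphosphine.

Ligands: 1 triphenylphosphine (PPh3, neutral), 2 azido (N3, -1), 1 cyano (CN, -1), 2 aqua (H2O, neutral). Ligand charge sum = -3.
With Cr in oxidation state +2, the complex ion is [Cr...]^1−.
Charge balance with potassium (+1) requires 1 complex ion per 1 potassium.

K[Cr(CN)(H2O)2(N3)2(PPh3)]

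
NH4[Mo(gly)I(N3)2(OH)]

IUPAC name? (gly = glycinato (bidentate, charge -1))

ammonium diazido(glycinato)hydroxoiodomolybdate(IV)

The 1 ammonium counter-ion carries a total charge of +1, so each complex ion is 1−.
Ligand charges: 2×azido (-1 each), 1×iodo (-1 each), 1×hydroxo (-1 each), 1×glycinato (-1 each); total -5. So Mo + (-5) = 1−, giving Mo = +4.
Ligands are named alphabetically: azido before glycinato before hydroxo before iodo.
The complex ion is anionic, so molybdenum takes the -ate form molybdate(IV).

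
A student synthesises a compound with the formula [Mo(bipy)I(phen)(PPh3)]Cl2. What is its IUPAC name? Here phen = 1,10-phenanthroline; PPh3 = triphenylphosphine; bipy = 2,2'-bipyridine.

The 2 chloride counter-ions carry a total charge of -2, so each complex ion is 2+.
Ligand charges: 1×1,10-phenanthroline (neutral), 1×iodo (-1 each), 1×triphenylphosphine (neutral), 1×2,2'-bipyridine (neutral); total -1. So Mo + (-1) = 2+, giving Mo = +3.
Ligands are named alphabetically: bipyridine before iodo before phenanthroline before triphenylphosphine.

(2,2'-bipyridine)iodo(1,10-phenanthroline)(triphenylphosphine)molybdenum(III) chloride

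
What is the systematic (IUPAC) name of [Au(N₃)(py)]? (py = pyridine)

There is no counter-ion, so the complex is neutral overall.
Ligand charges: 1×azido (-1 each), 1×pyridine (neutral); total -1. So Au + (-1) = 0, giving Au = +1.
Ligands are named alphabetically: azido before pyridine.

azido(pyridine)gold(I)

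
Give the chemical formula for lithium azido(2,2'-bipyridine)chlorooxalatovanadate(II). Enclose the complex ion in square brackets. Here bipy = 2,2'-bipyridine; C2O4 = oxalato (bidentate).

Ligands: 1 azido (N3, -1), 1 2,2'-bipyridine (bipy, neutral), 1 chloro (Cl, -1), 1 oxalato (C2O4, -2). Ligand charge sum = -4.
With V in oxidation state +2, the complex ion is [V...]^2−.
Charge balance with lithium (+1) requires 1 complex ion per 2 lithium.

Li2[V(bipy)(C2O4)Cl(N3)]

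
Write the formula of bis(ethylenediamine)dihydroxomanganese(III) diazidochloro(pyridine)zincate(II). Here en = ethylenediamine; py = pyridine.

Cation [Mn…]: ligand charges -2, Mn(III) ⇒ ion charge 1+.
Anion [Zn…]: ligand charges -3, Zn(II) ⇒ ion charge 1−.
One 1+ cation balances one 1− anion.

[Mn(en)2(OH)2][ZnCl(N3)2(py)]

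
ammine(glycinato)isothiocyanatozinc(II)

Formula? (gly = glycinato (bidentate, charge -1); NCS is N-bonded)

[Zn(gly)(NCS)(NH3)]

Ligands: 1 glycinato (gly, -1), 1 isothiocyanato (NCS, -1), 1 ammine (NH3, neutral). Ligand charge sum = -2.
With Zn in oxidation state +2, the complex ion is [Zn...].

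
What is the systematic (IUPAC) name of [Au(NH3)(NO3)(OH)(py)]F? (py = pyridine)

The 1 fluoride counter-ion carries a total charge of -1, so each complex ion is 1+.
Ligand charges: 1×pyridine (neutral), 1×hydroxo (-1 each), 1×nitrato (-1 each), 1×ammine (neutral); total -2. So Au + (-2) = 1+, giving Au = +3.
Ligands are named alphabetically: ammine before hydroxo before nitrato before pyridine.

amminehydroxonitrato(pyridine)gold(III) fluoride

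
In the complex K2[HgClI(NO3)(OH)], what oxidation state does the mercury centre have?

+2

2 potassium outside the brackets (+1 each) → the complex ion is 2−.
Ligand charges: 1×I = -1; 1×NO3 = -1; 1×Cl = -1; 1×OH = -1; sum -4.
Hg + (-4) = 2− ⇒ Hg is +2.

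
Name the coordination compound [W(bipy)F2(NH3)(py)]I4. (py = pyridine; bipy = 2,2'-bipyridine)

ammine(2,2'-bipyridine)difluoro(pyridine)tungsten(VI) iodide

The 4 iodide counter-ions carry a total charge of -4, so each complex ion is 4+.
Ligand charges: 1×pyridine (neutral), 2×fluoro (-1 each), 1×2,2'-bipyridine (neutral), 1×ammine (neutral); total -2. So W + (-2) = 4+, giving W = +6.
Ligands are named alphabetically: ammine before bipyridine before fluoro before pyridine.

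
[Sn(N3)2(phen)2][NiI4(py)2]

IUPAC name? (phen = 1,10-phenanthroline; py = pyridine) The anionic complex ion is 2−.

diazidobis(1,10-phenanthroline)tin(IV) tetraiodobis(pyridine)nickelate(II)

Both ions are complex: the cation is named first with the plain metal name, the anion second with the -ate form; each ion's ligands are alphabetised independently.
The complex anion is given as 2−; its ligand charges sum to -4, so Ni = +2.
A 1:1 salt means the cation carries the equal and opposite charge, 2+.
Cation: ligand charges sum to -2; for the ion to be 2+, Sn = +4.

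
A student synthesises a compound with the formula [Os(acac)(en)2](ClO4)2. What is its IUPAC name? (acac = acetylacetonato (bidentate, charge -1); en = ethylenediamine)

The 2 perchlorate counter-ions carry a total charge of -2, so each complex ion is 2+.
Ligand charges: 1×acetylacetonato (-1 each), 2×ethylenediamine (neutral); total -1. So Os + (-1) = 2+, giving Os = +3.
Ligands are named alphabetically: acetylacetonato before ethylenediamine.

(acetylacetonato)bis(ethylenediamine)osmium(III) perchlorate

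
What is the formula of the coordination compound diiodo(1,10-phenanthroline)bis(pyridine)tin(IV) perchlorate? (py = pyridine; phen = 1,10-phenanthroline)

Ligands: 2 pyridine (py, neutral), 2 iodo (I, -1), 1 1,10-phenanthroline (phen, neutral). Ligand charge sum = -2.
With Sn in oxidation state +4, the complex ion is [Sn...]^2+.
Charge balance with perchlorate (-1) requires 1 complex ion per 2 perchlorate.

[SnI2(phen)(py)2](ClO4)2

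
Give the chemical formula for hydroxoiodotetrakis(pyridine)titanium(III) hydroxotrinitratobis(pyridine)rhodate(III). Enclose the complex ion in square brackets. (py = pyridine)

[TiI(OH)(py)4][Rh(NO3)3(OH)(py)2]

Cation [Ti…]: ligand charges -2, Ti(III) ⇒ ion charge 1+.
Anion [Rh…]: ligand charges -4, Rh(III) ⇒ ion charge 1−.
One 1+ cation balances one 1− anion.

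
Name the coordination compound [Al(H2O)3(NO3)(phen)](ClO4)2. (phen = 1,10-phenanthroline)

triaquanitrato(1,10-phenanthroline)aluminium(III) perchlorate

The 2 perchlorate counter-ions carry a total charge of -2, so each complex ion is 2+.
Ligand charges: 3×aqua (neutral), 1×nitrato (-1 each), 1×1,10-phenanthroline (neutral); total -1. So Al + (-1) = 2+, giving Al = +3.
Ligands are named alphabetically: aqua before nitrato before phenanthroline.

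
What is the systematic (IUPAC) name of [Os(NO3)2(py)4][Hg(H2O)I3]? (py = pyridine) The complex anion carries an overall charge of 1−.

dinitratotetrakis(pyridine)osmium(III) aquatriiodomercurate(II)

Both ions are complex: the cation is named first with the plain metal name, the anion second with the -ate form; each ion's ligands are alphabetised independently.
The complex anion is given as 1−; its ligand charges sum to -3, so Hg = +2.
A 1:1 salt means the cation carries the equal and opposite charge, 1+.
Cation: ligand charges sum to -2; for the ion to be 1+, Os = +3.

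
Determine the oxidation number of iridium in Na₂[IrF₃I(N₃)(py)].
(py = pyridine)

+3

2 sodium outside the brackets (+1 each) → the complex ion is 2−.
Ligand charges: 1×py neutral; 1×N3 = -1; 1×I = -1; 3×F = -3; sum -5.
Ir + (-5) = 2− ⇒ Ir is +3.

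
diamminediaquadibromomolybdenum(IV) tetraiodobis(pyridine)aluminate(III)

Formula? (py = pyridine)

Cation [Mo…]: ligand charges -2, Mo(IV) ⇒ ion charge 2+.
Anion [Al…]: ligand charges -4, Al(III) ⇒ ion charge 1−.
One 2+ cation requires 2 of the 1− anion.

[MoBr2(H2O)2(NH3)2][AlI4(py)2]2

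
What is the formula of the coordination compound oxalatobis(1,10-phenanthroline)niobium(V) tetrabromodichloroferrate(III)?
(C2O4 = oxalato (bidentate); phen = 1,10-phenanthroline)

[Nb(C2O4)(phen)2][FeBr4Cl2]

Cation [Nb…]: ligand charges -2, Nb(V) ⇒ ion charge 3+.
Anion [Fe…]: ligand charges -6, Fe(III) ⇒ ion charge 3−.
One 3+ cation balances one 3− anion.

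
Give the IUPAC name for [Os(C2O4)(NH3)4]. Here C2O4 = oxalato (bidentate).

There is no counter-ion, so the complex is neutral overall.
Ligand charges: 1×oxalato (-2 each), 4×ammine (neutral); total -2. So Os + (-2) = 0, giving Os = +2.
Ligands are named alphabetically: ammine before oxalato.

tetraammineoxalatoosmium(II)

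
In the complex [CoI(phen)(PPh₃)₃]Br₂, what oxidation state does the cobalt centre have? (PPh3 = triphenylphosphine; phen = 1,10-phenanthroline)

2 bromide outside the brackets (-1 each) → the complex ion is 2+.
Ligand charges: 3×PPh3 neutral; 1×I = -1; 1×phen neutral; sum -1.
Co + (-1) = 2+ ⇒ Co is +3.

+3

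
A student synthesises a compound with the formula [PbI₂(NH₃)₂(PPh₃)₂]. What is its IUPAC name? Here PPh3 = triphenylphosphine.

diamminediiodobis(triphenylphosphine)lead(II)

There is no counter-ion, so the complex is neutral overall.
Ligand charges: 2×ammine (neutral), 2×iodo (-1 each), 2×triphenylphosphine (neutral); total -2. So Pb + (-2) = 0, giving Pb = +2.
Ligands are named alphabetically: ammine before iodo before triphenylphosphine.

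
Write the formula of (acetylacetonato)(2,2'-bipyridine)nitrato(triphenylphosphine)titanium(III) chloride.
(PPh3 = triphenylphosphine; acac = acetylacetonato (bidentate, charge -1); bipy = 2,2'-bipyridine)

Ligands: 1 nitrato (NO3, -1), 1 triphenylphosphine (PPh3, neutral), 1 acetylacetonato (acac, -1), 1 2,2'-bipyridine (bipy, neutral). Ligand charge sum = -2.
With Ti in oxidation state +3, the complex ion is [Ti...]^1+.
Charge balance with chloride (-1) requires 1 complex ion per 1 chloride.

[Ti(acac)(bipy)(NO3)(PPh3)]Cl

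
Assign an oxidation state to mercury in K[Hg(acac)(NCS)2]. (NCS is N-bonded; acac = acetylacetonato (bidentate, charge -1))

1 potassium outside the brackets (+1 each) → the complex ion is 1−.
Ligand charges: 2×NCS = -2; 1×acac = -1; sum -3.
Hg + (-3) = 1− ⇒ Hg is +2.

+2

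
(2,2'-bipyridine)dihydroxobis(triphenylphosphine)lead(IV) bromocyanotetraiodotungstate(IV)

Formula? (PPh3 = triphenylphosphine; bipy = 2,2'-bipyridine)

Cation [Pb…]: ligand charges -2, Pb(IV) ⇒ ion charge 2+.
Anion [W…]: ligand charges -6, W(IV) ⇒ ion charge 2−.
One 2+ cation balances one 2− anion.

[Pb(bipy)(OH)2(PPh3)2][WBr(CN)I4]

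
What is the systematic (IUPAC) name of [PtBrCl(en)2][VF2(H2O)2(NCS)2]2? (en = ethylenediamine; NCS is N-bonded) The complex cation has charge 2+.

bromochlorobis(ethylenediamine)platinum(IV) diaquadifluorodiisothiocyanatovanadate(III)

Both ions are complex: the cation is named first with the plain metal name, the anion second with the -ate form; each ion's ligands are alphabetised independently.
The complex cation is given as 2+; its ligand charges sum to -2, so Pt = +4.
With 2 anions per cation, each anion must be 2/2 = 1−.
Anion: ligand charges sum to -4; for the ion to be 1−, V = +3.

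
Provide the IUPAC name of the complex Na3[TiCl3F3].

sodium trichlorotrifluorotitanate(III)

The 3 sodium counter-ions carry a total charge of +3, so each complex ion is 3−.
Ligand charges: 3×chloro (-1 each), 3×fluoro (-1 each); total -6. So Ti + (-6) = 3−, giving Ti = +3.
Ligands are named alphabetically: chloro before fluoro.
The complex ion is anionic, so titanium takes the -ate form titanate(III).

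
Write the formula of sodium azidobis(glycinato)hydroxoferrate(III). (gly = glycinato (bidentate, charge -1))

Ligands: 2 glycinato (gly, -1), 1 hydroxo (OH, -1), 1 azido (N3, -1). Ligand charge sum = -4.
With Fe in oxidation state +3, the complex ion is [Fe...]^1−.
Charge balance with sodium (+1) requires 1 complex ion per 1 sodium.

Na[Fe(gly)2(N3)(OH)]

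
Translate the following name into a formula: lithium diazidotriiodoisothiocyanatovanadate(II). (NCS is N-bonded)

Li4[VI3(N3)2(NCS)]

Ligands: 2 azido (N3, -1), 1 isothiocyanato (NCS, -1), 3 iodo (I, -1). Ligand charge sum = -6.
With V in oxidation state +2, the complex ion is [V...]^4−.
Charge balance with lithium (+1) requires 1 complex ion per 4 lithium.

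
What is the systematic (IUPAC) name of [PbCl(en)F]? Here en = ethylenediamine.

There is no counter-ion, so the complex is neutral overall.
Ligand charges: 1×chloro (-1 each), 1×ethylenediamine (neutral), 1×fluoro (-1 each); total -2. So Pb + (-2) = 0, giving Pb = +2.
Ligands are named alphabetically: chloro before ethylenediamine before fluoro.

chloro(ethylenediamine)fluorolead(II)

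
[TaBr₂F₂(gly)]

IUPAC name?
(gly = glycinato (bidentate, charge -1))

There is no counter-ion, so the complex is neutral overall.
Ligand charges: 2×bromo (-1 each), 2×fluoro (-1 each), 1×glycinato (-1 each); total -5. So Ta + (-5) = 0, giving Ta = +5.
Ligands are named alphabetically: bromo before fluoro before glycinato.

dibromodifluoro(glycinato)tantalum(V)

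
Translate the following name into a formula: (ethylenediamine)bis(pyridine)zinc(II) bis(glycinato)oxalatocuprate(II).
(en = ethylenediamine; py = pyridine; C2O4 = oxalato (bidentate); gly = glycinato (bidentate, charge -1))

[Zn(en)(py)2][Cu(C2O4)(gly)2]

Cation [Zn…]: ligand charges 0, Zn(II) ⇒ ion charge 2+.
Anion [Cu…]: ligand charges -4, Cu(II) ⇒ ion charge 2−.
One 2+ cation balances one 2− anion.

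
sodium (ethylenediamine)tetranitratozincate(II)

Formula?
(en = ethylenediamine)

Na2[Zn(en)(NO3)4]

Ligands: 4 nitrato (NO3, -1), 1 ethylenediamine (en, neutral). Ligand charge sum = -4.
With Zn in oxidation state +2, the complex ion is [Zn...]^2−.
Charge balance with sodium (+1) requires 1 complex ion per 2 sodium.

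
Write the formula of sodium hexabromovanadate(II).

Ligands: 6 bromo (Br, -1). Ligand charge sum = -6.
With V in oxidation state +2, the complex ion is [V...]^4−.
Charge balance with sodium (+1) requires 1 complex ion per 4 sodium.

Na4[VBr6]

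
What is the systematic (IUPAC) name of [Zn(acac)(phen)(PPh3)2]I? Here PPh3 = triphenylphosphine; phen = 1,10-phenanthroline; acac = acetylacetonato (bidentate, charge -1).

The 1 iodide counter-ion carries a total charge of -1, so each complex ion is 1+.
Ligand charges: 2×triphenylphosphine (neutral), 1×1,10-phenanthroline (neutral), 1×acetylacetonato (-1 each); total -1. So Zn + (-1) = 1+, giving Zn = +2.
Ligands are named alphabetically: acetylacetonato before phenanthroline before triphenylphosphine.

(acetylacetonato)(1,10-phenanthroline)bis(triphenylphosphine)zinc(II) iodide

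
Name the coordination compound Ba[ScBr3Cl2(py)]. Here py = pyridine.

The 1 barium counter-ion carries a total charge of +2, so each complex ion is 2−.
Ligand charges: 3×bromo (-1 each), 2×chloro (-1 each), 1×pyridine (neutral); total -5. So Sc + (-5) = 2−, giving Sc = +3.
Ligands are named alphabetically: bromo before chloro before pyridine.
The complex ion is anionic, so scandium takes the -ate form scandate(III).

barium tribromodichloro(pyridine)scandate(III)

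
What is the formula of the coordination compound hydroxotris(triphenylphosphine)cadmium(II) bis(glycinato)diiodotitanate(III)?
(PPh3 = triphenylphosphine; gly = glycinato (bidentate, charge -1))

Cation [Cd…]: ligand charges -1, Cd(II) ⇒ ion charge 1+.
Anion [Ti…]: ligand charges -4, Ti(III) ⇒ ion charge 1−.
One 1+ cation balances one 1− anion.

[Cd(OH)(PPh3)3][Ti(gly)2I2]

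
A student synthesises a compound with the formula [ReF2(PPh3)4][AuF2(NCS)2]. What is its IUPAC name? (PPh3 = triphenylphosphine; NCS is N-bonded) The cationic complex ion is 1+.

difluorotetrakis(triphenylphosphine)rhenium(III) difluorodiisothiocyanatoaurate(III)

Both ions are complex: the cation is named first with the plain metal name, the anion second with the -ate form; each ion's ligands are alphabetised independently.
The complex cation is given as 1+; its ligand charges sum to -2, so Re = +3.
A 1:1 salt means the anion carries the equal and opposite charge, 1−.
Anion: ligand charges sum to -4; for the ion to be 1−, Au = +3.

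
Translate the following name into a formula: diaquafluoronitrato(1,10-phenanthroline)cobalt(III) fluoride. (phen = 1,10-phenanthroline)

[CoF(H2O)2(NO3)(phen)]F

Ligands: 1 1,10-phenanthroline (phen, neutral), 1 fluoro (F, -1), 1 nitrato (NO3, -1), 2 aqua (H2O, neutral). Ligand charge sum = -2.
Charge balance with fluoride (-1) requires 1 complex ion per 1 fluoride.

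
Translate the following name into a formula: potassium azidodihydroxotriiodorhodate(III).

K3[RhI3(N3)(OH)2]

Ligands: 3 iodo (I, -1), 1 azido (N3, -1), 2 hydroxo (OH, -1). Ligand charge sum = -6.
With Rh in oxidation state +3, the complex ion is [Rh...]^3−.
Charge balance with potassium (+1) requires 1 complex ion per 3 potassium.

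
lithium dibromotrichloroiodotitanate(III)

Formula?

Li3[TiBr2Cl3I]

Ligands: 1 iodo (I, -1), 3 chloro (Cl, -1), 2 bromo (Br, -1). Ligand charge sum = -6.
Charge balance with lithium (+1) requires 1 complex ion per 3 lithium.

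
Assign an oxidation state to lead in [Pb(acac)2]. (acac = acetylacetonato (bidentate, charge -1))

No counter-ion: the bracketed complex is neutral.
Ligand charges: 2×acac = -2; sum -2.
Pb + (-2) = 0 ⇒ Pb is +2.

+2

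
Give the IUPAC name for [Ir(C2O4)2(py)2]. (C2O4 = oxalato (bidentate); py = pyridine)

dioxalatobis(pyridine)iridium(IV)

There is no counter-ion, so the complex is neutral overall.
Ligand charges: 2×oxalato (-2 each), 2×pyridine (neutral); total -4. So Ir + (-4) = 0, giving Ir = +4.
Ligands are named alphabetically: oxalato before pyridine.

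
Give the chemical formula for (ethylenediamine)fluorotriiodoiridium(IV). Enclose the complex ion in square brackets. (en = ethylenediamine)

Ligands: 1 fluoro (F, -1), 1 ethylenediamine (en, neutral), 3 iodo (I, -1). Ligand charge sum = -4.
With Ir in oxidation state +4, the complex ion is [Ir...].

[Ir(en)FI3]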